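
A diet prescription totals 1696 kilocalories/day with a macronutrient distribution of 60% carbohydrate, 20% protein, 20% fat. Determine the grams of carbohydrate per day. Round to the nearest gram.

Carbohydrate energy = 60% × 1696 = 1017.6 kcal.
At 4 kcal/g: 1017.6 ÷ 4 = 254.4 g.

254 g/day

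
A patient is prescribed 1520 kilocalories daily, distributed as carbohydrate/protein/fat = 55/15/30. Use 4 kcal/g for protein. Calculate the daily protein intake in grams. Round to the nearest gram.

Protein energy = 15% × 1520 = 228 kcal.
At 4 kcal/g: 228 ÷ 4 = 57 g.

57 g/day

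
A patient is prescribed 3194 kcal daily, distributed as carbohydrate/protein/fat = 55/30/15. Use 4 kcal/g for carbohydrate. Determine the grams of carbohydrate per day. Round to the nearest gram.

Carbohydrate energy = 55% × 3194 = 1756.7 kcal.
At 4 kcal/g: 1756.7 ÷ 4 = 439.175 g.

439 g/day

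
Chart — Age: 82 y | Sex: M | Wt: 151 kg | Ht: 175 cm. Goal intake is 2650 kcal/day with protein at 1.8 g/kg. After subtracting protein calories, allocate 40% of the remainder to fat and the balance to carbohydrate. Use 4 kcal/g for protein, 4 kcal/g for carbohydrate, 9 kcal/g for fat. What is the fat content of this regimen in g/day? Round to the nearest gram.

Protein = 1.8 × 151 = 271.8 g → 271.8 × 4 = 1087.2 kcal.
Non-protein calories = 2650 − 1087.2 = 1562.8 kcal.
Fat: 40% × 1562.8 = 625.12 kcal; carbohydrate: 937.68 kcal.
Fat: 625.12 kcal ÷ 9 kcal/g = 69.4578 g.

69 g/day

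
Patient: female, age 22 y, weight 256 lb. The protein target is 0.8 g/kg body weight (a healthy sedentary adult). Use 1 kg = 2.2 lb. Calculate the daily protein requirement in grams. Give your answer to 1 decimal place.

93.1 g/day

Weight in kg = 256 ÷ 2.2 = 116.3636 kg.
Protein = 0.8 g/kg × 116.3636 kg = 93.0909 g/day.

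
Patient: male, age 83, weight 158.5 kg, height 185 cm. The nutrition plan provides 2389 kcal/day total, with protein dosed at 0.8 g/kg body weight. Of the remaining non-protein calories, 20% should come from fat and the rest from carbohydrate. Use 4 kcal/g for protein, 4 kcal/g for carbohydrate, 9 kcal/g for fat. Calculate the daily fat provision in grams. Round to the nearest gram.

Protein = 0.8 × 158.5 = 126.8 g → 126.8 × 4 = 507.2 kcal.
Non-protein calories = 2389 − 507.2 = 1881.8 kcal.
Fat: 20% × 1881.8 = 376.36 kcal; carbohydrate: 1505.44 kcal.
Fat: 376.36 kcal ÷ 9 kcal/g = 41.8178 g.

42 g/day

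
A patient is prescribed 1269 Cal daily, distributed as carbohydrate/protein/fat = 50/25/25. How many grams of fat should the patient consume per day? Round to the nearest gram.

35 g/day

Fat energy = 25% × 1269 = 317.25 kcal.
At 9 kcal/g: 317.25 ÷ 9 = 35.25 g.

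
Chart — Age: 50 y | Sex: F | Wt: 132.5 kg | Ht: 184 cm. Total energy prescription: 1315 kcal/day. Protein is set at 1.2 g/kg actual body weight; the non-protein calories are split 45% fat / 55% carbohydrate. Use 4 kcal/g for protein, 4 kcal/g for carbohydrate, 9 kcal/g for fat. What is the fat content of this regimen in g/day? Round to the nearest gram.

Protein = 1.2 × 132.5 = 159 g → 159 × 4 = 636 kcal.
Non-protein calories = 1315 − 636 = 679 kcal.
Fat: 45% × 679 = 305.55 kcal; carbohydrate: 373.45 kcal.
Fat: 305.55 kcal ÷ 9 kcal/g = 33.95 g.

34 g/day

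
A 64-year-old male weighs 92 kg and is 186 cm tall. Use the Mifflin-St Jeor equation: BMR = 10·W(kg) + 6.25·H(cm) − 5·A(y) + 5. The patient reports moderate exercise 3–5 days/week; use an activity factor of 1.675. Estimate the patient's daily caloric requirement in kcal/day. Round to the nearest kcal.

2961 kcal/day

Mifflin-St Jeor (male): BMR = 10(92) + 6.25(186) − 5(64) + 5 = 920 + 1162.5 − 320 + 5 = 1767.5 kcal/day.
TEE = BMR × activity factor = 1767.5 × 1.675 = 2960.5625 kcal/day.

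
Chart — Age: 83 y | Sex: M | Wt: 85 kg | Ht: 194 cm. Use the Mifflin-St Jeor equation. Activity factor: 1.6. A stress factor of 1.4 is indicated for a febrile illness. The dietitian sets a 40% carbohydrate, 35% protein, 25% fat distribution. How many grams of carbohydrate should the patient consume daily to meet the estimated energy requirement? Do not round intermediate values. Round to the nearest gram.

370 g/day

Mifflin-St Jeor (male): BMR = 10(85) + 6.25(194) − 5(83) + 5 = 850 + 1212.5 − 415 + 5 = 1652.5 kcal/day.
TEE = 1652.5 × 1.6 = 2644 kcal/day.
With stress factor 1.4: 2644 × 1.4 = 3701.6 kcal/day.
Carbohydrate energy = 40% × 3701.6 = 1480.64 kcal.
Carbohydrate = 1480.64 ÷ 4 kcal/g = 370.16 g.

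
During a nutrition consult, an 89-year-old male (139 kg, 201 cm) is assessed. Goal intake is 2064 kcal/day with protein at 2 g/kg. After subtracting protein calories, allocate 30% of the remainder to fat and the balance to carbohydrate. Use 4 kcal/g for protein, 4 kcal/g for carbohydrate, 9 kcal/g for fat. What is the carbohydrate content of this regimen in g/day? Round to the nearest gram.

167 g/day

Protein = 2 × 139 = 278 g → 278 × 4 = 1112 kcal.
Non-protein calories = 2064 − 1112 = 952 kcal.
Fat: 30% × 952 = 285.6 kcal; carbohydrate: 666.4 kcal.
Carbohydrate: 666.4 kcal ÷ 4 kcal/g = 166.6 g.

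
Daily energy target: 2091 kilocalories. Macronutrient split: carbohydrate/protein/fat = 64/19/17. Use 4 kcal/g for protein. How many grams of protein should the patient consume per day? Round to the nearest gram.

99 g/day

Protein energy = 19% × 2091 = 397.29 kcal.
At 4 kcal/g: 397.29 ÷ 4 = 99.3225 g.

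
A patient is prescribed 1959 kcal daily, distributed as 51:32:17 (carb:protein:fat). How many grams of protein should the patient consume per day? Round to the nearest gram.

Protein energy = 32% × 1959 = 626.88 kcal.
At 4 kcal/g: 626.88 ÷ 4 = 156.72 g.

157 g/day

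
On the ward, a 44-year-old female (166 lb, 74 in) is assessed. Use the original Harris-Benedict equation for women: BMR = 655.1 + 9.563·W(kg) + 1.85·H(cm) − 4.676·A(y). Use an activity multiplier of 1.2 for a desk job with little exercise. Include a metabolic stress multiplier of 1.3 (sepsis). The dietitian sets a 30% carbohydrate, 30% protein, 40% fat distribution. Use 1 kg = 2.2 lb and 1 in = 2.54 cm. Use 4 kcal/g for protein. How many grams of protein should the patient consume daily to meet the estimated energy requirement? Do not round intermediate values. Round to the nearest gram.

Convert to metric: weight = 166 ÷ 2.2 = 75.4545 kg; height = 74 × 2.54 = 187.96 cm.
Harris-Benedict: BMR = 655.1 + 9.563(75.4545) + 1.85(187.96) − 4.676(44) = 1518.6538 kcal/day.
TEE = 1518.6538 × 1.2 = 1822.3846 kcal/day.
With stress factor 1.3: 1822.3846 × 1.3 = 2369.1 kcal/day.
Protein energy = 30% × 2369.1 = 710.73 kcal.
Protein = 710.73 ÷ 4 kcal/g = 177.6825 g.

178 g/day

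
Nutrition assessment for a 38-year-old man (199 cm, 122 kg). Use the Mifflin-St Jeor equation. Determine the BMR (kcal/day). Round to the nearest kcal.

Mifflin-St Jeor (male): BMR = 10(122) + 6.25(199) − 5(38) + 5 = 1220 + 1243.75 − 190 + 5 = 2278.75 kcal/day.

2279 kcal/day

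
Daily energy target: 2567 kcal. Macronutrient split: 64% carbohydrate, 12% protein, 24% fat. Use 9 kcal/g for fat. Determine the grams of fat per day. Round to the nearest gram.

Fat energy = 24% × 2567 = 616.08 kcal.
At 9 kcal/g: 616.08 ÷ 9 = 68.4533 g.

68 g/day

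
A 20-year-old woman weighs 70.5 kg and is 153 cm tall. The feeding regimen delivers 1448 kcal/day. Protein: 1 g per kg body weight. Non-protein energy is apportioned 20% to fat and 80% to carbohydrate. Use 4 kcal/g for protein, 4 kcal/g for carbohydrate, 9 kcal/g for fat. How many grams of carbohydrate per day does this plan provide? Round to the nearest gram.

Protein = 1 × 70.5 = 70.5 g → 70.5 × 4 = 282 kcal.
Non-protein calories = 1448 − 282 = 1166 kcal.
Fat: 20% × 1166 = 233.2 kcal; carbohydrate: 932.8 kcal.
Carbohydrate: 932.8 kcal ÷ 4 kcal/g = 233.2 g.

233 g/day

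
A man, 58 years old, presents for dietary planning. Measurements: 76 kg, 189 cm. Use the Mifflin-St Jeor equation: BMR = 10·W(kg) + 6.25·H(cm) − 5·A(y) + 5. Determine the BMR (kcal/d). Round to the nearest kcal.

Mifflin-St Jeor (male): BMR = 10(76) + 6.25(189) − 5(58) + 5 = 760 + 1181.25 − 290 + 5 = 1656.25 kcal/day.

1656 kcal/d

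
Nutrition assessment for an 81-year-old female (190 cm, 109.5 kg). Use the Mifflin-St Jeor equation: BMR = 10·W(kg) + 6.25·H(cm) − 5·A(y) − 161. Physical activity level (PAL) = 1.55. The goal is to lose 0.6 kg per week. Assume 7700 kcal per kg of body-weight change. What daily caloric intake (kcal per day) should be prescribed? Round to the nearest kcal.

Mifflin-St Jeor (female): BMR = 10(109.5) + 6.25(190) − 5(81) − 161 = 1095 + 1187.5 − 405 − 161 = 1716.5 kcal/day.
TEE = 1716.5 × 1.55 = 2660.575 kcal/day.
Required daily deficit = 0.6 × 7700 ÷ 7 = 660 kcal/day.
Target intake = 2660.575 − 660 = 2000.575 kcal/day.

2001 kcal per day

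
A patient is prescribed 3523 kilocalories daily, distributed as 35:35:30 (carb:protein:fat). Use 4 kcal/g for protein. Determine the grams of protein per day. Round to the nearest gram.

Protein energy = 35% × 3523 = 1233.05 kcal.
At 4 kcal/g: 1233.05 ÷ 4 = 308.2625 g.

308 g/day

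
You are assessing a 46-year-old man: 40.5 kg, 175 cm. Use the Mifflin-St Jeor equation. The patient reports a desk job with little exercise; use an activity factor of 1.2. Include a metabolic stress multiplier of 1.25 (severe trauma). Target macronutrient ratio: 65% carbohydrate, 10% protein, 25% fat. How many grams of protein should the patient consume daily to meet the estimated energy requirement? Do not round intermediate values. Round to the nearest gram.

Mifflin-St Jeor (male): BMR = 10(40.5) + 6.25(175) − 5(46) + 5 = 405 + 1093.75 − 230 + 5 = 1273.75 kcal/day.
TEE = 1273.75 × 1.2 = 1528.5 kcal/day.
With stress factor 1.25: 1528.5 × 1.25 = 1910.625 kcal/day.
Protein energy = 10% × 1910.625 = 191.0625 kcal.
Protein = 191.0625 ÷ 4 kcal/g = 47.7656 g.

48 g/day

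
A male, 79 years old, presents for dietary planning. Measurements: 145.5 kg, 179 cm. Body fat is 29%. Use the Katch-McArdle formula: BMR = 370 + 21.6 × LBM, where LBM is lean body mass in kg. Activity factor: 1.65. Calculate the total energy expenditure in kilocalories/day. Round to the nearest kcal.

4292 kilocalories/day

LBM = 145.5 × (1 − 0.29) = 103.305 kg. Katch-McArdle: BMR = 370 + 21.6 × 103.305 = 2601.388 kcal/day.
TEE = BMR × activity factor = 2601.388 × 1.65 = 4292.2902 kcal/day.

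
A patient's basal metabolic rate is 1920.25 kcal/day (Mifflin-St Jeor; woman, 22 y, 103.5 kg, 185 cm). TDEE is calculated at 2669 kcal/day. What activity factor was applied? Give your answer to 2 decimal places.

1.39

Activity factor = TEE ÷ BMR = 2669 ÷ 1920.25 = 1.39.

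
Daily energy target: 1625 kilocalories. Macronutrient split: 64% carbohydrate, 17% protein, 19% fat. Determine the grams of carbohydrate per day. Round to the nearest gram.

Carbohydrate energy = 64% × 1625 = 1040 kcal.
At 4 kcal/g: 1040 ÷ 4 = 260 g.

260 g/day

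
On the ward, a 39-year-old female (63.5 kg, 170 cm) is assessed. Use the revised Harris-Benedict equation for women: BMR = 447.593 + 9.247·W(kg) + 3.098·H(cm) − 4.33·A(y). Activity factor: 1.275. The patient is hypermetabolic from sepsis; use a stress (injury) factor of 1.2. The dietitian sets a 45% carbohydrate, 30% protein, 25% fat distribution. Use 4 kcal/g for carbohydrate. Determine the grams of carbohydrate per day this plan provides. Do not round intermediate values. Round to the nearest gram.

Harris-Benedict: BMR = 447.593 + 9.247(63.5) + 3.098(170) − 4.33(39) = 1392.5675 kcal/day.
TEE = 1392.5675 × 1.275 = 1775.5236 kcal/day.
With stress factor 1.2: 1775.5236 × 1.2 = 2130.6283 kcal/day.
Carbohydrate energy = 45% × 2130.6283 = 958.7827 kcal.
Carbohydrate = 958.7827 ÷ 4 kcal/g = 239.6957 g.

240 g/day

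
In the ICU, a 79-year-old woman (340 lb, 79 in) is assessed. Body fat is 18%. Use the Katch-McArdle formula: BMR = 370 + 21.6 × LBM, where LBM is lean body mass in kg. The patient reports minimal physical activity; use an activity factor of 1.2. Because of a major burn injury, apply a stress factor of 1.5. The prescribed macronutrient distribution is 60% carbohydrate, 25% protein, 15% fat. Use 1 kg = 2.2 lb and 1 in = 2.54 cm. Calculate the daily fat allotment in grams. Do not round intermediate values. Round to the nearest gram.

Convert to metric: weight = 340 ÷ 2.2 = 154.5455 kg; height = 79 × 2.54 = 200.66 cm.
LBM = 154.5455 × (1 − 0.18) = 126.7273 kg. Katch-McArdle: BMR = 370 + 21.6 × 126.7273 = 3107.3091 kcal/day.
TEE = 3107.3091 × 1.2 = 3728.7709 kcal/day.
With stress factor 1.5: 3728.7709 × 1.5 = 5593.1564 kcal/day.
Fat energy = 15% × 5593.1564 = 838.9735 kcal.
Fat = 838.9735 ÷ 9 kcal/g = 93.2193 g.

93 g/day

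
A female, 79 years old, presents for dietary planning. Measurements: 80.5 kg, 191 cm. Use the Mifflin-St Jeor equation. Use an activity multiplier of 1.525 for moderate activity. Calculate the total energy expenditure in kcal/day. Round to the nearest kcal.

Mifflin-St Jeor (female): BMR = 10(80.5) + 6.25(191) − 5(79) − 161 = 805 + 1193.75 − 395 − 161 = 1442.75 kcal/day.
TEE = BMR × activity factor = 1442.75 × 1.525 = 2200.1938 kcal/day.

2200 kcal/day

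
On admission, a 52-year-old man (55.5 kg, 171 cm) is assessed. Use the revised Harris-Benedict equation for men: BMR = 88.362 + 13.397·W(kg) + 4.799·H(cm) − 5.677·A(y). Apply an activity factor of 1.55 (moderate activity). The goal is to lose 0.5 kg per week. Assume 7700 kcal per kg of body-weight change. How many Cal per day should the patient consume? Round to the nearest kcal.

Harris-Benedict: BMR = 88.362 + 13.397(55.5) + 4.799(171) − 5.677(52) = 1357.3205 kcal/day.
TEE = 1357.3205 × 1.55 = 2103.8468 kcal/day.
Required daily deficit = 0.5 × 7700 ÷ 7 = 550 kcal/day.
Target intake = 2103.8468 − 550 = 1553.8468 kcal/day.

1554 Cal per day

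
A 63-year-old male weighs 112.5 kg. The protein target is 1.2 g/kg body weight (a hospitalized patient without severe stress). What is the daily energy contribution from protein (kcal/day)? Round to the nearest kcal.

Protein = 1.2 g/kg × 112.5 kg = 135 g/day.
Protein energy = 135 g × 4 kcal/g = 540 kcal/day.

540 kcal/day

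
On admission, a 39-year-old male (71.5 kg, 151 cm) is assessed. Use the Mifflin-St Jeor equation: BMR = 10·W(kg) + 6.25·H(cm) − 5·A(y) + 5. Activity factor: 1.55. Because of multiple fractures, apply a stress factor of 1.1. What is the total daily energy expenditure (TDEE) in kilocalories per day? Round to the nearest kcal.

2504 kilocalories per day

Mifflin-St Jeor (male): BMR = 10(71.5) + 6.25(151) − 5(39) + 5 = 715 + 943.75 − 195 + 5 = 1468.75 kcal/day.
TEE = BMR × activity factor = 1468.75 × 1.55 = 2276.5625 kcal/day.
Apply stress factor: 2276.5625 × 1.1 = 2504.2188 kcal/day.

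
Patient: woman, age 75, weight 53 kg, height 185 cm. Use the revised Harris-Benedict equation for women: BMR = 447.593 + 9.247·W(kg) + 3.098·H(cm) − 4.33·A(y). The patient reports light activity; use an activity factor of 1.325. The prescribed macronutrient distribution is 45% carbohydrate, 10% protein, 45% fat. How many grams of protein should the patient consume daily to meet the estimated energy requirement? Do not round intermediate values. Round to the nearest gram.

39 g/day

Harris-Benedict: BMR = 447.593 + 9.247(53) + 3.098(185) − 4.33(75) = 1186.064 kcal/day.
TEE = 1186.064 × 1.325 = 1571.5348 kcal/day.
Protein energy = 10% × 1571.5348 = 157.1535 kcal.
Protein = 157.1535 ÷ 4 kcal/g = 39.2884 g.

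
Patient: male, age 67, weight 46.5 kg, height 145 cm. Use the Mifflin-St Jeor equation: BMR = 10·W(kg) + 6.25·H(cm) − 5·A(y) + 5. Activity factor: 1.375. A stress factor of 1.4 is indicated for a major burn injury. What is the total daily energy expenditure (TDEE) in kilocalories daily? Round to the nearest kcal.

Mifflin-St Jeor (male): BMR = 10(46.5) + 6.25(145) − 5(67) + 5 = 465 + 906.25 − 335 + 5 = 1041.25 kcal/day.
TEE = BMR × activity factor = 1041.25 × 1.375 = 1431.7188 kcal/day.
Apply stress factor: 1431.7188 × 1.4 = 2004.4063 kcal/day.

2004 kilocalories daily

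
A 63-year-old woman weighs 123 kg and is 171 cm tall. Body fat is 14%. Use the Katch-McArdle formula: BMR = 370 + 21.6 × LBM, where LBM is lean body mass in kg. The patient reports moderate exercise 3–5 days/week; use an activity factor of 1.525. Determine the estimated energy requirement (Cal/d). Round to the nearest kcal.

LBM = 123 × (1 − 0.14) = 105.78 kg. Katch-McArdle: BMR = 370 + 21.6 × 105.78 = 2654.848 kcal/day.
TEE = BMR × activity factor = 2654.848 × 1.525 = 4048.6432 kcal/day.

4049 Cal/d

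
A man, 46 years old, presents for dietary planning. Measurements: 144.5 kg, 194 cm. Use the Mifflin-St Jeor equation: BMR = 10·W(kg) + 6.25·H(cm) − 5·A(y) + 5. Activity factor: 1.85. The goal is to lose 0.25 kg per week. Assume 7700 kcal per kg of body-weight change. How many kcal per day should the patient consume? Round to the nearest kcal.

4225 kcal per day

Mifflin-St Jeor (male): BMR = 10(144.5) + 6.25(194) − 5(46) + 5 = 1445 + 1212.5 − 230 + 5 = 2432.5 kcal/day.
TEE = 2432.5 × 1.85 = 4500.125 kcal/day.
Required daily deficit = 0.25 × 7700 ÷ 7 = 275 kcal/day.
Target intake = 4500.125 − 275 = 4225.125 kcal/day.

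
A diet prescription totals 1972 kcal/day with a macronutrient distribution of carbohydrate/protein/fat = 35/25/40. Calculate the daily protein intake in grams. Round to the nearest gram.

123 g/day

Protein energy = 25% × 1972 = 493 kcal.
At 4 kcal/g: 493 ÷ 4 = 123.25 g.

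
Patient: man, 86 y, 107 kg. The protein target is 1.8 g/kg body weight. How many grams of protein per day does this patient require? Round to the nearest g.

193 g/day

Protein = 1.8 g/kg × 107 kg = 192.6 g/day.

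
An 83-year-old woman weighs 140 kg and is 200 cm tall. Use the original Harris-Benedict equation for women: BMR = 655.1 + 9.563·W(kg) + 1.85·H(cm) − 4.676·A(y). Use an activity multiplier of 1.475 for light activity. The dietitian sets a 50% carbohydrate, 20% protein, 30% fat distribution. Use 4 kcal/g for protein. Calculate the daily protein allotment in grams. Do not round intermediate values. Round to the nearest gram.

Harris-Benedict: BMR = 655.1 + 9.563(140) + 1.85(200) − 4.676(83) = 1975.812 kcal/day.
TEE = 1975.812 × 1.475 = 2914.3227 kcal/day.
Protein energy = 20% × 2914.3227 = 582.8645 kcal.
Protein = 582.8645 ÷ 4 kcal/g = 145.7161 g.

146 g/day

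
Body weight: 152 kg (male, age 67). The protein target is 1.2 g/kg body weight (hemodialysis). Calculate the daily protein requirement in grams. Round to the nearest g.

182 g/day

Protein = 1.2 g/kg × 152 kg = 182.4 g/day.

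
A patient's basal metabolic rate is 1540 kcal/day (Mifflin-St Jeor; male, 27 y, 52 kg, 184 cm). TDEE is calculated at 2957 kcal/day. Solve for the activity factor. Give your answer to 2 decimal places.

1.92

Activity factor = TEE ÷ BMR = 2957 ÷ 1540 = 1.92.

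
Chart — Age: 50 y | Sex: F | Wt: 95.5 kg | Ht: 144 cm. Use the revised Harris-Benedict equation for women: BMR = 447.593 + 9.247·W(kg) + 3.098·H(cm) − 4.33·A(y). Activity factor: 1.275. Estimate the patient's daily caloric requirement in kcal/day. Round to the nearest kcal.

Harris-Benedict: BMR = 447.593 + 9.247(95.5) + 3.098(144) − 4.33(50) = 1560.2935 kcal/day.
TEE = BMR × activity factor = 1560.2935 × 1.275 = 1989.3742 kcal/day.

1989 kcal/day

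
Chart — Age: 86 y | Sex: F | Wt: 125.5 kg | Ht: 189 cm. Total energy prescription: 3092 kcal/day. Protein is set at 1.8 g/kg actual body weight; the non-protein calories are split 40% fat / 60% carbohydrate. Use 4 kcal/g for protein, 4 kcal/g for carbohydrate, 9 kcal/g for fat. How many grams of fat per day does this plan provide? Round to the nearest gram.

Protein = 1.8 × 125.5 = 225.9 g → 225.9 × 4 = 903.6 kcal.
Non-protein calories = 3092 − 903.6 = 2188.4 kcal.
Fat: 40% × 2188.4 = 875.36 kcal; carbohydrate: 1313.04 kcal.
Fat: 875.36 kcal ÷ 9 kcal/g = 97.2622 g.

97 g/day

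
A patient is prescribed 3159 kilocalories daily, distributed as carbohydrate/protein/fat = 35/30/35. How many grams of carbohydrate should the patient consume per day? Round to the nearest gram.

276 g/day

Carbohydrate energy = 35% × 3159 = 1105.65 kcal.
At 4 kcal/g: 1105.65 ÷ 4 = 276.4125 g.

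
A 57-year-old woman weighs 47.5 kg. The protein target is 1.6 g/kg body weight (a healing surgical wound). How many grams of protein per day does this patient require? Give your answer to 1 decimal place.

Protein = 1.6 g/kg × 47.5 kg = 76 g/day.

76.0 g/day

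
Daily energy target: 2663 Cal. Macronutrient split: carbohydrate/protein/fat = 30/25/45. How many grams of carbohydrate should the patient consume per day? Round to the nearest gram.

Carbohydrate energy = 30% × 2663 = 798.9 kcal.
At 4 kcal/g: 798.9 ÷ 4 = 199.725 g.

200 g/day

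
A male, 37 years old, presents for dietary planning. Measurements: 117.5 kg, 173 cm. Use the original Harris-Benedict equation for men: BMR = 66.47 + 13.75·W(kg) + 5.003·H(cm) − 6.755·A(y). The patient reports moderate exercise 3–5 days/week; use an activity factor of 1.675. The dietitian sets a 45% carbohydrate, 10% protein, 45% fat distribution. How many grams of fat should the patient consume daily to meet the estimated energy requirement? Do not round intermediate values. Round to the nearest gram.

192 g/day

Harris-Benedict: BMR = 66.47 + 13.75(117.5) + 5.003(173) − 6.755(37) = 2297.679 kcal/day.
TEE = 2297.679 × 1.675 = 3848.6123 kcal/day.
Fat energy = 45% × 3848.6123 = 1731.8755 kcal.
Fat = 1731.8755 ÷ 9 kcal/g = 192.4306 g.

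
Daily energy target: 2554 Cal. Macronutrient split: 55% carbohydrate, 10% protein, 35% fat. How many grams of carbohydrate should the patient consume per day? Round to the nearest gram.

351 g/day

Carbohydrate energy = 55% × 2554 = 1404.7 kcal.
At 4 kcal/g: 1404.7 ÷ 4 = 351.175 g.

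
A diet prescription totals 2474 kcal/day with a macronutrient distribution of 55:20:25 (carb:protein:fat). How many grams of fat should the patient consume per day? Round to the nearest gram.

69 g/day

Fat energy = 25% × 2474 = 618.5 kcal.
At 9 kcal/g: 618.5 ÷ 9 = 68.7222 g.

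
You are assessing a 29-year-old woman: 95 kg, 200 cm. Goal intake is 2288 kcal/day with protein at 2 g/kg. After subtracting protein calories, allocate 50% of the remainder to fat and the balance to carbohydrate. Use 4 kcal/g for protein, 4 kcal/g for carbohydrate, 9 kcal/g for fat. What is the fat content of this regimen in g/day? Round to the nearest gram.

Protein = 2 × 95 = 190 g → 190 × 4 = 760 kcal.
Non-protein calories = 2288 − 760 = 1528 kcal.
Fat: 50% × 1528 = 764 kcal; carbohydrate: 764 kcal.
Fat: 764 kcal ÷ 9 kcal/g = 84.8889 g.

85 g/day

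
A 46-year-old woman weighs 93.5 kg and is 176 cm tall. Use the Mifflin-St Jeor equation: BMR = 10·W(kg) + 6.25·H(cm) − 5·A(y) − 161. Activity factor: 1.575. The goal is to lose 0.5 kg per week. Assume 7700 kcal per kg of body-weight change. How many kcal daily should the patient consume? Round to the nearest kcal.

2039 kcal daily

Mifflin-St Jeor (female): BMR = 10(93.5) + 6.25(176) − 5(46) − 161 = 935 + 1100 − 230 − 161 = 1644 kcal/day.
TEE = 1644 × 1.575 = 2589.3 kcal/day.
Required daily deficit = 0.5 × 7700 ÷ 7 = 550 kcal/day.
Target intake = 2589.3 − 550 = 2039.3 kcal/day.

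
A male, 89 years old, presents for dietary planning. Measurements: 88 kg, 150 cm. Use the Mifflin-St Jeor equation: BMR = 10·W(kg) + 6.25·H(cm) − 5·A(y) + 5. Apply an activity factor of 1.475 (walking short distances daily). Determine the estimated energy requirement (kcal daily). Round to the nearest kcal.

Mifflin-St Jeor (male): BMR = 10(88) + 6.25(150) − 5(89) + 5 = 880 + 937.5 − 445 + 5 = 1377.5 kcal/day.
TEE = BMR × activity factor = 1377.5 × 1.475 = 2031.8125 kcal/day.

2032 kcal daily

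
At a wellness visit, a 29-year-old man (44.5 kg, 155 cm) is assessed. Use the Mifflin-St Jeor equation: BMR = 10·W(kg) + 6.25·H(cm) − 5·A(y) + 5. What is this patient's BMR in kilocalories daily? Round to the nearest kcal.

1274 kilocalories daily

Mifflin-St Jeor (male): BMR = 10(44.5) + 6.25(155) − 5(29) + 5 = 445 + 968.75 − 145 + 5 = 1273.75 kcal/day.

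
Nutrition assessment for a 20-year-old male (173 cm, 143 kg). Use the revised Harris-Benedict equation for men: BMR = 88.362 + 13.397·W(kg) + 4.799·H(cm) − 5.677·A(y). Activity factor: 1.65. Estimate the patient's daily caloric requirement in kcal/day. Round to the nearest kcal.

Harris-Benedict: BMR = 88.362 + 13.397(143) + 4.799(173) − 5.677(20) = 2720.82 kcal/day.
TEE = BMR × activity factor = 2720.82 × 1.65 = 4489.353 kcal/day.

4489 kcal/day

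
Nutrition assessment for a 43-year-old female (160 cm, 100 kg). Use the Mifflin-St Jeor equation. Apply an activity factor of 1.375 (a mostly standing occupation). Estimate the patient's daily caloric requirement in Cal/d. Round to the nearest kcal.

Mifflin-St Jeor (female): BMR = 10(100) + 6.25(160) − 5(43) − 161 = 1000 + 1000 − 215 − 161 = 1624 kcal/day.
TEE = BMR × activity factor = 1624 × 1.375 = 2233 kcal/day.

2233 Cal/d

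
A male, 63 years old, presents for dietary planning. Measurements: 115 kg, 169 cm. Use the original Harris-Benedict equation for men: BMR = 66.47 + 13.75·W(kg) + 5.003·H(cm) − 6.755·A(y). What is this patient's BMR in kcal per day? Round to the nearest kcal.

Harris-Benedict: BMR = 66.47 + 13.75(115) + 5.003(169) − 6.755(63) = 2067.662 kcal/day.

2068 kcal per day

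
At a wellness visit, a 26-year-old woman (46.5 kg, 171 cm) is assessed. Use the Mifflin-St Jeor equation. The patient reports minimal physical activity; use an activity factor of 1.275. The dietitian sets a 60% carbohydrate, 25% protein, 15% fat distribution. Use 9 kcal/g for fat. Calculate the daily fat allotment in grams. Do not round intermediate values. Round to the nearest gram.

Mifflin-St Jeor (female): BMR = 10(46.5) + 6.25(171) − 5(26) − 161 = 465 + 1068.75 − 130 − 161 = 1242.75 kcal/day.
TEE = 1242.75 × 1.275 = 1584.5063 kcal/day.
Fat energy = 15% × 1584.5063 = 237.6759 kcal.
Fat = 237.6759 ÷ 9 kcal/g = 26.4084 g.

26 g/day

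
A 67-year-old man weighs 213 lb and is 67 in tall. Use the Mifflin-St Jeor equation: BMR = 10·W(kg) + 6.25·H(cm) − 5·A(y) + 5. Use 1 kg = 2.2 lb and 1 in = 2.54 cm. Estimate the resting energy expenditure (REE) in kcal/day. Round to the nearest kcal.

1702 kcal/day

Convert to metric: weight = 213 ÷ 2.2 = 96.8182 kg; height = 67 × 2.54 = 170.18 cm.
Mifflin-St Jeor (male): BMR = 10(96.8182) + 6.25(170.18) − 5(67) + 5 = 968.1818 + 1063.625 − 335 + 5 = 1701.8068 kcal/day.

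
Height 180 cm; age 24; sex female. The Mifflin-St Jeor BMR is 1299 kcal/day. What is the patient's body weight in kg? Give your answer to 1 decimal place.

1299 = 10·W + 6.25(180) − 5(24) − 161
10·W = 1299 − 844 = 455, so W = 45.5 kg.

45.5 kg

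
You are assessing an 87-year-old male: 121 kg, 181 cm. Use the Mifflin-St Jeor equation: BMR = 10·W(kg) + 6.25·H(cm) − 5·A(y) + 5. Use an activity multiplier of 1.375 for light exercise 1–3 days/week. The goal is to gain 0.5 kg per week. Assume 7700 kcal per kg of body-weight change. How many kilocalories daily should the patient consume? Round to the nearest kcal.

Mifflin-St Jeor (male): BMR = 10(121) + 6.25(181) − 5(87) + 5 = 1210 + 1131.25 − 435 + 5 = 1911.25 kcal/day.
TEE = 1911.25 × 1.375 = 2627.9688 kcal/day.
Required daily surplus = 0.5 × 7700 ÷ 7 = 550 kcal/day.
Target intake = 2627.9688 + 550 = 3177.9688 kcal/day.

3178 kilocalories daily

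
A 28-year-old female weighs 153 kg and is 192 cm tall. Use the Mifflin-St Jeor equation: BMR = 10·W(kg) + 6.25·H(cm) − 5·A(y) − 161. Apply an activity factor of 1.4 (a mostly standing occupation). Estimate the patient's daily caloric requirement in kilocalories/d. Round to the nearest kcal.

3401 kilocalories/d

Mifflin-St Jeor (female): BMR = 10(153) + 6.25(192) − 5(28) − 161 = 1530 + 1200 − 140 − 161 = 2429 kcal/day.
TEE = BMR × activity factor = 2429 × 1.4 = 3400.6 kcal/day.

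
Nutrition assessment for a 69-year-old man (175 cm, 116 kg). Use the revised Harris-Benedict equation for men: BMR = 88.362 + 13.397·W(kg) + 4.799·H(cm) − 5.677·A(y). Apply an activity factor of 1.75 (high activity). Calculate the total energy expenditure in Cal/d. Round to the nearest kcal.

Harris-Benedict: BMR = 88.362 + 13.397(116) + 4.799(175) − 5.677(69) = 2090.526 kcal/day.
TEE = BMR × activity factor = 2090.526 × 1.75 = 3658.4205 kcal/day.

3658 Cal/d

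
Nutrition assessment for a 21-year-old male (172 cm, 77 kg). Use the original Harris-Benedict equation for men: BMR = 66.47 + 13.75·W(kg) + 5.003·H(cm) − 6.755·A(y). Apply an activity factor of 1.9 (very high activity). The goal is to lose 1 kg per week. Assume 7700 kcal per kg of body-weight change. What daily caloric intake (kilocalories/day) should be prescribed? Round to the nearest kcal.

Harris-Benedict: BMR = 66.47 + 13.75(77) + 5.003(172) − 6.755(21) = 1843.881 kcal/day.
TEE = 1843.881 × 1.9 = 3503.3739 kcal/day.
Required daily deficit = 1 × 7700 ÷ 7 = 1100 kcal/day.
Target intake = 3503.3739 − 1100 = 2403.3739 kcal/day.

2403 kilocalories/day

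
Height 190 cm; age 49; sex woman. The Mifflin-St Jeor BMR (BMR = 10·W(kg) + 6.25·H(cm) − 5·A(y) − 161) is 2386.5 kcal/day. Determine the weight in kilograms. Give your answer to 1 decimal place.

160.5 kg

2386.5 = 10·W + 6.25(190) − 5(49) − 161
10·W = 2386.5 − 781.5 = 1605, so W = 160.5 kg.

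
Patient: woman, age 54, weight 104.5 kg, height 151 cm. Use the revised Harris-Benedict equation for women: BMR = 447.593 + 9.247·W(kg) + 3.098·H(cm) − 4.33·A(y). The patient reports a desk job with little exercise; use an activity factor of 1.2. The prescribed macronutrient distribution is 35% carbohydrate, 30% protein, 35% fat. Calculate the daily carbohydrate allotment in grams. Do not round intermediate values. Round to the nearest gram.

Harris-Benedict: BMR = 447.593 + 9.247(104.5) + 3.098(151) − 4.33(54) = 1647.8825 kcal/day.
TEE = 1647.8825 × 1.2 = 1977.459 kcal/day.
Carbohydrate energy = 35% × 1977.459 = 692.1107 kcal.
Carbohydrate = 692.1107 ÷ 4 kcal/g = 173.0277 g.

173 g/day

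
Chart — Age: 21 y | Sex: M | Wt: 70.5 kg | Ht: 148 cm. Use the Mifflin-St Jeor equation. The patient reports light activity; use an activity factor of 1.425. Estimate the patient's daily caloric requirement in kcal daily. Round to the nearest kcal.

Mifflin-St Jeor (male): BMR = 10(70.5) + 6.25(148) − 5(21) + 5 = 705 + 925 − 105 + 5 = 1530 kcal/day.
TEE = BMR × activity factor = 1530 × 1.425 = 2180.25 kcal/day.

2180 kcal daily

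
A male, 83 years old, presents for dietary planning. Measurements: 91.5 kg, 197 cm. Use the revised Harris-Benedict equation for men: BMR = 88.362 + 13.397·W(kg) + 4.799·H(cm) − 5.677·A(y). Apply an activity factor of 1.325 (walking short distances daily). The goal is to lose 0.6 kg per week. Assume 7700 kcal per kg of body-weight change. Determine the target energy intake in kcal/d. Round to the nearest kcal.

Harris-Benedict: BMR = 88.362 + 13.397(91.5) + 4.799(197) − 5.677(83) = 1788.3995 kcal/day.
TEE = 1788.3995 × 1.325 = 2369.6293 kcal/day.
Required daily deficit = 0.6 × 7700 ÷ 7 = 660 kcal/day.
Target intake = 2369.6293 − 660 = 1709.6293 kcal/day.

1710 kcal/d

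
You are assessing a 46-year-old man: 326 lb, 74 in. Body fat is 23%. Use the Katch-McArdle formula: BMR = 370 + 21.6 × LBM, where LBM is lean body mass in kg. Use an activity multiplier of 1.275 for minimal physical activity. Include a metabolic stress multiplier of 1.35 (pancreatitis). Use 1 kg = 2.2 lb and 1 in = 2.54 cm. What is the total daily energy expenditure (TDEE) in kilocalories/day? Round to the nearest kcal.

4879 kilocalories/day

Convert to metric: weight = 326 ÷ 2.2 = 148.1818 kg; height = 74 × 2.54 = 187.96 cm.
LBM = 148.1818 × (1 − 0.23) = 114.1 kg. Katch-McArdle: BMR = 370 + 21.6 × 114.1 = 2834.56 kcal/day.
TEE = BMR × activity factor = 2834.56 × 1.275 = 3614.064 kcal/day.
Apply stress factor: 3614.064 × 1.35 = 4878.9864 kcal/day.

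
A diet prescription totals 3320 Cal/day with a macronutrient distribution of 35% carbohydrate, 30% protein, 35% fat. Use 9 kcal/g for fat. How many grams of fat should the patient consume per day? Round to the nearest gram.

129 g/day

Fat energy = 35% × 3320 = 1162 kcal.
At 9 kcal/g: 1162 ÷ 9 = 129.1111 g.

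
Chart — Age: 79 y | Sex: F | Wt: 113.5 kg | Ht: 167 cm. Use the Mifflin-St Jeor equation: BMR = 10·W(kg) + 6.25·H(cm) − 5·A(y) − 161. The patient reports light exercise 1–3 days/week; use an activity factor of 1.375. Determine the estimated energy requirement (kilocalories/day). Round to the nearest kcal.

2231 kilocalories/day

Mifflin-St Jeor (female): BMR = 10(113.5) + 6.25(167) − 5(79) − 161 = 1135 + 1043.75 − 395 − 161 = 1622.75 kcal/day.
TEE = BMR × activity factor = 1622.75 × 1.375 = 2231.2813 kcal/day.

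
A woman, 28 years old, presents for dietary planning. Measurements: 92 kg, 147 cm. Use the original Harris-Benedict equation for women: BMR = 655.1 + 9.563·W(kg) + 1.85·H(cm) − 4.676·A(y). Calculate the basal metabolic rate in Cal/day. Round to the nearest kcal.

Harris-Benedict: BMR = 655.1 + 9.563(92) + 1.85(147) − 4.676(28) = 1675.918 kcal/day.

1676 Cal/day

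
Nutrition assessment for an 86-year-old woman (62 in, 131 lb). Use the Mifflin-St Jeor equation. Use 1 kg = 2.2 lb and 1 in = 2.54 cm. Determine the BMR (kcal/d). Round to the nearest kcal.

Convert to metric: weight = 131 ÷ 2.2 = 59.5455 kg; height = 62 × 2.54 = 157.48 cm.
Mifflin-St Jeor (female): BMR = 10(59.5455) + 6.25(157.48) − 5(86) − 161 = 595.4545 + 984.25 − 430 − 161 = 988.7045 kcal/day.

989 kcal/d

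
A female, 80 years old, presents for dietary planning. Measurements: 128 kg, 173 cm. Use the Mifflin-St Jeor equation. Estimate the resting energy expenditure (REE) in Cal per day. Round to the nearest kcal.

1800 Cal per day

Mifflin-St Jeor (female): BMR = 10(128) + 6.25(173) − 5(80) − 161 = 1280 + 1081.25 − 400 − 161 = 1800.25 kcal/day.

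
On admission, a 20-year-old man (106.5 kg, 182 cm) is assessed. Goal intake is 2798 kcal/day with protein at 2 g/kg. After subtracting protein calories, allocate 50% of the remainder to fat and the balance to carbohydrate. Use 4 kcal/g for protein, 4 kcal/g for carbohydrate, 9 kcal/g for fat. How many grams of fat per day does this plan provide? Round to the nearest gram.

108 g/day

Protein = 2 × 106.5 = 213 g → 213 × 4 = 852 kcal.
Non-protein calories = 2798 − 852 = 1946 kcal.
Fat: 50% × 1946 = 973 kcal; carbohydrate: 973 kcal.
Fat: 973 kcal ÷ 9 kcal/g = 108.1111 g.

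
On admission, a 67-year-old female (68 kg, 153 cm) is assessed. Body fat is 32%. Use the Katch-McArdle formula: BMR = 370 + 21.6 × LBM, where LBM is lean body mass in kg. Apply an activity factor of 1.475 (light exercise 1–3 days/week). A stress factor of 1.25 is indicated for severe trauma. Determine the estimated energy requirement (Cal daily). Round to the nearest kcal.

LBM = 68 × (1 − 0.32) = 46.24 kg. Katch-McArdle: BMR = 370 + 21.6 × 46.24 = 1368.784 kcal/day.
TEE = BMR × activity factor = 1368.784 × 1.475 = 2018.9564 kcal/day.
Apply stress factor: 2018.9564 × 1.25 = 2523.6955 kcal/day.

2524 Cal daily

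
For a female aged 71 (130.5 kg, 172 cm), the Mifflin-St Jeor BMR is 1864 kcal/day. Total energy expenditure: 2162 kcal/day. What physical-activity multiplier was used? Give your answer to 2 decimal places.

1.16

Activity factor = TEE ÷ BMR = 2162 ÷ 1864 = 1.16.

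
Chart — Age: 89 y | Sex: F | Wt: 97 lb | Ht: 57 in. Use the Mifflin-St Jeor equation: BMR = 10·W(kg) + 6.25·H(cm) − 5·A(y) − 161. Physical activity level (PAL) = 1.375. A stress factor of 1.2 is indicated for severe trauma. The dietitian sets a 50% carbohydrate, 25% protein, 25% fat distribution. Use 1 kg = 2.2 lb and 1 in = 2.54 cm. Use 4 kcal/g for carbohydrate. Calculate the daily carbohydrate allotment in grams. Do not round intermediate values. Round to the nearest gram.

153 g/day

Convert to metric: weight = 97 ÷ 2.2 = 44.0909 kg; height = 57 × 2.54 = 144.78 cm.
Mifflin-St Jeor (female): BMR = 10(44.0909) + 6.25(144.78) − 5(89) − 161 = 440.9091 + 904.875 − 445 − 161 = 739.7841 kcal/day.
TEE = 739.7841 × 1.375 = 1017.2031 kcal/day.
With stress factor 1.2: 1017.2031 × 1.2 = 1220.6438 kcal/day.
Carbohydrate energy = 50% × 1220.6438 = 610.3219 kcal.
Carbohydrate = 610.3219 ÷ 4 kcal/g = 152.5805 g.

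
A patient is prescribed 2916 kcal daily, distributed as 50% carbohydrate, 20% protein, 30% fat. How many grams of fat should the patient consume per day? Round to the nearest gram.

97 g/day

Fat energy = 30% × 2916 = 874.8 kcal.
At 9 kcal/g: 874.8 ÷ 9 = 97.2 g.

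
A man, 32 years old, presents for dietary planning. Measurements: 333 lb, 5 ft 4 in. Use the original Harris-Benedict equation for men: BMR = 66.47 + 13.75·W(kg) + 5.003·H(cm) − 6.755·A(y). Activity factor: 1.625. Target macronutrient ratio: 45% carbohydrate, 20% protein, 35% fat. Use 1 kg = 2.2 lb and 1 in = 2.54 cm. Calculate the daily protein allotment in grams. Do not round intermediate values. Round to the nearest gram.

Convert to metric: weight = 333 ÷ 2.2 = 151.3636 kg; height = (5×12 + 4) × 2.54 = 64 × 2.54 = 162.56 cm.
Harris-Benedict: BMR = 66.47 + 13.75(151.3636) + 5.003(162.56) − 6.755(32) = 2744.8477 kcal/day.
TEE = 2744.8477 × 1.625 = 4460.3775 kcal/day.
Protein energy = 20% × 4460.3775 = 892.0755 kcal.
Protein = 892.0755 ÷ 4 kcal/g = 223.0189 g.

223 g/day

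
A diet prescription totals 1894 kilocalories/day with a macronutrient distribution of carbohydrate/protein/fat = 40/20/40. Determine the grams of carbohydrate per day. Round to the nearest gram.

189 g/day

Carbohydrate energy = 40% × 1894 = 757.6 kcal.
At 4 kcal/g: 757.6 ÷ 4 = 189.4 g.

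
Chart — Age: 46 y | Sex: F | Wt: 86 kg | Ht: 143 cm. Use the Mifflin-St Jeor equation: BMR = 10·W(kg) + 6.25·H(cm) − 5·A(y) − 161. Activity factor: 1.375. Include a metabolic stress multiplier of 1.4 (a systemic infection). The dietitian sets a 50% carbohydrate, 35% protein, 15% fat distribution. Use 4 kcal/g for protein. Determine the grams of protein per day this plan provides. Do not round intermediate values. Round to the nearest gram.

230 g/day

Mifflin-St Jeor (female): BMR = 10(86) + 6.25(143) − 5(46) − 161 = 860 + 893.75 − 230 − 161 = 1362.75 kcal/day.
TEE = 1362.75 × 1.375 = 1873.7813 kcal/day.
With stress factor 1.4: 1873.7813 × 1.4 = 2623.2938 kcal/day.
Protein energy = 35% × 2623.2938 = 918.1528 kcal.
Protein = 918.1528 ÷ 4 kcal/g = 229.5382 g.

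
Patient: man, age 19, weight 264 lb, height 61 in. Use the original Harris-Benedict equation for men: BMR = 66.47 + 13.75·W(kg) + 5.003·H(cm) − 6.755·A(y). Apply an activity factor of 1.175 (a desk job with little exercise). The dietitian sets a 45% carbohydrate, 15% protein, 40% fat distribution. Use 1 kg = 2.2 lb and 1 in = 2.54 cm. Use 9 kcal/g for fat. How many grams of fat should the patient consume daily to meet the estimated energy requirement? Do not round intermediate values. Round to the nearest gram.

Convert to metric: weight = 264 ÷ 2.2 = 120 kg; height = 61 × 2.54 = 154.94 cm.
Harris-Benedict: BMR = 66.47 + 13.75(120) + 5.003(154.94) − 6.755(19) = 2363.2898 kcal/day.
TEE = 2363.2898 × 1.175 = 2776.8655 kcal/day.
Fat energy = 40% × 2776.8655 = 1110.7462 kcal.
Fat = 1110.7462 ÷ 9 kcal/g = 123.4162 g.

123 g/day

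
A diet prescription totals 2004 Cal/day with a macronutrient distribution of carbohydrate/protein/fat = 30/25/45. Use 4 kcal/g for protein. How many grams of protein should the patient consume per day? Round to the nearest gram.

125 g/day

Protein energy = 25% × 2004 = 501 kcal.
At 4 kcal/g: 501 ÷ 4 = 125.25 g.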